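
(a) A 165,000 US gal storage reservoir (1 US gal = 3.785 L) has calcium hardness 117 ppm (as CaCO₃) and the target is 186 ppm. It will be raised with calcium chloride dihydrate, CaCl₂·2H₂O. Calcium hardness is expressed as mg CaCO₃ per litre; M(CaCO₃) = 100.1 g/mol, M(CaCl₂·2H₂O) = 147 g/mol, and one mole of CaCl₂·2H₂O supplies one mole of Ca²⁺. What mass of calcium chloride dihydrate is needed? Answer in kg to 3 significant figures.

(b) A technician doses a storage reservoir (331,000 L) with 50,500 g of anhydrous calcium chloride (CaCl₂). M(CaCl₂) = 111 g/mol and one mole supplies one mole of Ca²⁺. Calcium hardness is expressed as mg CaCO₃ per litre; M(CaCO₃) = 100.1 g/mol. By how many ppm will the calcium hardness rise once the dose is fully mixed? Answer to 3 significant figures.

(a) 63.3 kg; (b) 138 ppm

(a) Volume: 165,000 US gal × 3.785 L/gal = 624,525 L.
(a) Hardness to add: (186 − 117) = 69 mg/L as CaCO₃ × 624,525 L = 43,090 g as CaCO₃.
(a) Moles of Ca²⁺ (1 mol Ca²⁺ ≡ 1 mol CaCO₃): 43,090 / 100.1 g/mol = 430.5 mol.
(a) Mass of CaCl₂·2H₂O: 430.5 × 147 = 63,280 g.

(b) Moles of Ca²⁺: 50,500 g ÷ 111 g/mol = 455 mol.
(b) As CaCO₃: 455 mol × 100.1 g/mol = 45,540 g.
(b) Rise: 45,540 g / 331,000 L × 1000 = 137.6 mg/L.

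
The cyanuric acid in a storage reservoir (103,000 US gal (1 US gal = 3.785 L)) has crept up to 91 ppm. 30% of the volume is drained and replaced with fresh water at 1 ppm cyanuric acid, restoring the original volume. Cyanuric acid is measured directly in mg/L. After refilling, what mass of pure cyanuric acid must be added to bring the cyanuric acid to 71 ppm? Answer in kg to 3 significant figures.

2.73 kg

Volume: 103,000 US gal × 3.785 L/gal = 389,855 L.
After draining 30% and refilling: 91 × 0.70 + 1 × 0.30 = 64 ppm.
Deficit to target: 71 − 64 = 7 mg/L.
Mass: 7 mg/L × 389,855 L = 2729 g cyanuric acid.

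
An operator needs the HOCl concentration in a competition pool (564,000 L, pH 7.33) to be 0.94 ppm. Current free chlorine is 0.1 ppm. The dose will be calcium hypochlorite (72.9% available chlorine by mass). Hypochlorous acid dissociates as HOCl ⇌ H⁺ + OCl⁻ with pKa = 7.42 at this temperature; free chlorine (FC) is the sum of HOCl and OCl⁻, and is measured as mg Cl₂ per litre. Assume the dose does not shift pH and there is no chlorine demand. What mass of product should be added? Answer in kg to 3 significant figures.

1.24 kg

[OCl⁻]/[HOCl] = 10^(pH − pKa) = 10^(7.33 − 7.42) = 0.8128; fraction as HOCl = 1/(1 + 0.8128) = 0.5516.
Free chlorine required for 0.94 ppm HOCl: 0.94 / 0.5516 = 1.704 ppm.
FC to add: 1.704 − 0.1 = 1.604 mg/L as Cl₂.
Cl₂ equivalent: 1.604 mg/L × 564,000 L = 904.7 g.
Product at 72.9% available Cl: 904.7 / 0.729 = 1241 g.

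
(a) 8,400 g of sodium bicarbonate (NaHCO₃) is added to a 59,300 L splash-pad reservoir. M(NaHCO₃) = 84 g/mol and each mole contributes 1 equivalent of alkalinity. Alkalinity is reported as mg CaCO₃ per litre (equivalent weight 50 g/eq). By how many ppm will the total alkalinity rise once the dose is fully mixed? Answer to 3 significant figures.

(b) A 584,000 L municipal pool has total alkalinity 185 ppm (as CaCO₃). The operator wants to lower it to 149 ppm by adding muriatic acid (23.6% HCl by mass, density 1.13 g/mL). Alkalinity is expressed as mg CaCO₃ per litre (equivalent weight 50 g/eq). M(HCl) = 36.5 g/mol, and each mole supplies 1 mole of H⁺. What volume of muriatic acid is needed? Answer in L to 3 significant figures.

(a) Moles of NaHCO₃: 8,400 g ÷ 84 g/mol = 100 mol → 100 eq of alkalinity.
(a) As CaCO₃: 100 eq × 50 g/eq = 5000 g.
(a) Rise: 5000 g / 59,300 L × 1000 = 84.32 mg/L.

(b) Alkalinity to neutralize: (185 − 149) = 36 mg/L as CaCO₃ × 584,000 L = 21,020 g as CaCO₃.
(b) Equivalents of H⁺ required: 21,020 ÷ 50 g/eq = 420.5 eq = 420.5 mol HCl.
(b) Mass of HCl: 420.5 × 36.5 = 15,350 g.
(b) Mass of 23.6% solution: 15,350 / 0.236 = 65,030 g.
(b) Volume: 65,030 g ÷ 1.13 g/mL = 57,550 mL.

(a) 84.3 ppm; (b) 57.6 L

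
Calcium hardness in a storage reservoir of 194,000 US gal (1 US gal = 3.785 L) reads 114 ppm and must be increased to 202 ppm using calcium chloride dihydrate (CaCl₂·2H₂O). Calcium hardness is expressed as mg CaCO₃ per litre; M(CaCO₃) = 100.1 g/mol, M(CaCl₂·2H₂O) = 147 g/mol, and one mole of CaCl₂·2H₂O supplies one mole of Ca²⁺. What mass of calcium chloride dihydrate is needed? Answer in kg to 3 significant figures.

Volume: 194,000 US gal × 3.785 L/gal = 734,290 L.
Hardness to add: (202 − 114) = 88 mg/L as CaCO₃ × 734,290 L = 64,620 g as CaCO₃.
Moles of Ca²⁺ (1 mol Ca²⁺ ≡ 1 mol CaCO₃): 64,620 / 100.1 g/mol = 645.5 mol.
Mass of CaCl₂·2H₂O: 645.5 × 147 = 94,890 g.

94.9 kg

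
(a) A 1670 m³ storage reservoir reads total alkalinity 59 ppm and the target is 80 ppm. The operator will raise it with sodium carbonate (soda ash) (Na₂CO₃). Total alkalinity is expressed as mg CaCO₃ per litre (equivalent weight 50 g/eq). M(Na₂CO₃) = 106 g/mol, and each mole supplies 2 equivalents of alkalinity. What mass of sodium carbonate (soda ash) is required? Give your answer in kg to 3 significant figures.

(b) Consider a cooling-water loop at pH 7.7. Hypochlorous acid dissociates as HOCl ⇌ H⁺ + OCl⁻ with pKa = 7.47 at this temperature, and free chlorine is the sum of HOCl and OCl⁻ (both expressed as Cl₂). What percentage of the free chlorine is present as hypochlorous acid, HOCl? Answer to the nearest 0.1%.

(a) 37.2 kg; (b) 37.1%

(a) Volume: 1670 m³ = 1,670,000 L.
(a) Alkalinity to add: (80 − 59) = 21 mg/L as CaCO₃ × 1,670,000 L = 35,070 g as CaCO₃.
(a) Equivalents: 35,070 g ÷ 50 g/eq = 701.4 eq.
(a) Each mole of Na₂CO₃ supplies 2 eq, so 701.4 / 2 = 350.7 mol.
(a) Mass: 350.7 mol × 106 g/mol = 37,170 g.

(b) [OCl⁻]/[HOCl] = 10^(pH − pKa) = 10^(7.7 − 7.47) = 10^0.23 = 1.698.
(b) Fraction as HOCl = 1 / (1 + 1.698) = 0.3706.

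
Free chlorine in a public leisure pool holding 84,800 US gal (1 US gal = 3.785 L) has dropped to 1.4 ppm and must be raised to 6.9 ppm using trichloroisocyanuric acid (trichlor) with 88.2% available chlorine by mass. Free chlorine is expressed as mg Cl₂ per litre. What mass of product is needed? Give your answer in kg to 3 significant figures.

2.00 kg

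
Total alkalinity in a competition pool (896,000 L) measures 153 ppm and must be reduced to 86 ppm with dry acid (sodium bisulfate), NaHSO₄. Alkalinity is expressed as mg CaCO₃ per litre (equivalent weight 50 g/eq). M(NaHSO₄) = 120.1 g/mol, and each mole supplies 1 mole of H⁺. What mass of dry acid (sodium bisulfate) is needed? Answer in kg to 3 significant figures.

Alkalinity to neutralize: (153 − 86) = 67 mg/L as CaCO₃ × 896,000 L = 60,030 g as CaCO₃.
Equivalents of H⁺ required: 60,030 ÷ 50 g/eq = 1201 eq = 1201 mol NaHSO₄.
Mass of NaHSO₄: 1201 × 120.1 = 144,200 g.

144 kg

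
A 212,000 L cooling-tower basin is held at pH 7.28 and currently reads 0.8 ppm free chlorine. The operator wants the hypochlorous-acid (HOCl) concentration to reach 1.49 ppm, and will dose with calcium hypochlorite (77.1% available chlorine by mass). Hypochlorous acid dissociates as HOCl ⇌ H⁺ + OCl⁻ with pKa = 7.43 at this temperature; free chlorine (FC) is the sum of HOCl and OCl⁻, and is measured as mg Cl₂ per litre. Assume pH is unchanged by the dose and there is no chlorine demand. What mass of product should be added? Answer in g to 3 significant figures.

480 g

[OCl⁻]/[HOCl] = 10^(pH − pKa) = 10^(7.28 − 7.43) = 0.7079; fraction as HOCl = 1/(1 + 0.7079) = 0.5855.
Free chlorine required for 1.49 ppm HOCl: 1.49 / 0.5855 = 2.545 ppm.
FC to add: 2.545 − 0.8 = 1.745 mg/L as Cl₂.
Cl₂ equivalent: 1.745 mg/L × 212,000 L = 369.9 g.
Product at 77.1% available Cl: 369.9 / 0.771 = 479.8 g.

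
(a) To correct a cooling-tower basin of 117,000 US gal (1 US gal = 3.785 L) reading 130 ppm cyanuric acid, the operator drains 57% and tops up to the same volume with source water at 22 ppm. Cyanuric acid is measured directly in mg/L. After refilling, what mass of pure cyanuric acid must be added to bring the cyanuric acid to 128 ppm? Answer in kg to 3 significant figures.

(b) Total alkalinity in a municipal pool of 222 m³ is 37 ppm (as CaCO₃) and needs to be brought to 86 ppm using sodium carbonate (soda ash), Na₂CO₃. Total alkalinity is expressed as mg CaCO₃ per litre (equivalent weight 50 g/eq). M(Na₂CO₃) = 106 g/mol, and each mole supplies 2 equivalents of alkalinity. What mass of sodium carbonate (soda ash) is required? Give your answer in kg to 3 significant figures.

(a) Volume: 117,000 US gal × 3.785 L/gal = 442,845 L.
(a) After draining 57% and refilling: 130 × 0.43 + 22 × 0.57 = 68.44 ppm.
(a) Deficit to target: 128 − 68.44 = 59.56 mg/L.
(a) Mass: 59.56 mg/L × 442,845 L = 26,380 g cyanuric acid.

(b) Volume: 222 m³ = 222,000 L.
(b) Alkalinity to add: (86 − 37) = 49 mg/L as CaCO₃ × 222,000 L = 10,880 g as CaCO₃.
(b) Equivalents: 10,880 g ÷ 50 g/eq = 217.6 eq.
(b) Each mole of Na₂CO₃ supplies 2 eq, so 217.6 / 2 = 108.8 mol.
(b) Mass: 108.8 mol × 106 g/mol = 11,530 g.

(a) 26.4 kg; (b) 11.5 kg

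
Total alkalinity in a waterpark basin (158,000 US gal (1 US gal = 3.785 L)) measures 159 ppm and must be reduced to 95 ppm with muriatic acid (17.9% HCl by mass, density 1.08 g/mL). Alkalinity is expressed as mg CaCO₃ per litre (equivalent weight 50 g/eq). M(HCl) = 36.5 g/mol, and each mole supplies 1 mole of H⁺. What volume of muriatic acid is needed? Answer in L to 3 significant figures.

145 L

Volume: 158,000 US gal × 3.785 L/gal = 598,030 L.
Alkalinity to neutralize: (159 − 95) = 64 mg/L as CaCO₃ × 598,030 L = 38,270 g as CaCO₃.
Equivalents of H⁺ required: 38,270 ÷ 50 g/eq = 765.5 eq = 765.5 mol HCl.
Mass of HCl: 765.5 × 36.5 = 27,940 g.
Mass of 17.9% solution: 27,940 / 0.179 = 156,100 g.
Volume: 156,100 g ÷ 1.08 g/mL = 144,500 mL.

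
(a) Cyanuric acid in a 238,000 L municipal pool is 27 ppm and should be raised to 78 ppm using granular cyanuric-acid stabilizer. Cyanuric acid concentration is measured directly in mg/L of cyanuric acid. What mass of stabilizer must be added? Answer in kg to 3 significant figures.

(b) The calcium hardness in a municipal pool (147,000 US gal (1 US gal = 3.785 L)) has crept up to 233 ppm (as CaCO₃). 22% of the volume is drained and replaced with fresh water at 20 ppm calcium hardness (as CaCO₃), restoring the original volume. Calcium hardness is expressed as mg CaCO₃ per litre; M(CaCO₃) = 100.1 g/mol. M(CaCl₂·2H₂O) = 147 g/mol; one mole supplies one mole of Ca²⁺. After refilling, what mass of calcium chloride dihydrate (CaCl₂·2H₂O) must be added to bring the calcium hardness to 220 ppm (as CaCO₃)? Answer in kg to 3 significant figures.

(a) CYA to add: (78 − 27) = 51 mg/L × 238,000 L = 12,140 g cyanuric acid.

(b) Volume: 147,000 US gal × 3.785 L/gal = 556,395 L.
(b) After draining 22% and refilling: 233 × 0.78 + 20 × 0.22 = 186.14 ppm.
(b) Deficit to target: 220 − 186.14 = 33.86 mg/L.
(b) As CaCO₃: 33.86 mg/L × 556,395 L = 18,840 g; ÷ 100.1 = 188.2 mol Ca²⁺.
(b) Mass: 188.2 × 147 = 27,670 g.

(a) 12.1 kg; (b) 27.7 kg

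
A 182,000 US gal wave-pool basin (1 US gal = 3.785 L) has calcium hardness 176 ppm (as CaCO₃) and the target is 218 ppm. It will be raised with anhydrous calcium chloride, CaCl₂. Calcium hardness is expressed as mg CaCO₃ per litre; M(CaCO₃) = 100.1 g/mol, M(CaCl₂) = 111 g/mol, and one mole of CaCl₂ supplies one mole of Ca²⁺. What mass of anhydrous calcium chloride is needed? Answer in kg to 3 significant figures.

32.1 kg

Volume: 182,000 US gal × 3.785 L/gal = 688,870 L.
Hardness to add: (218 − 176) = 42 mg/L as CaCO₃ × 688,870 L = 28,930 g as CaCO₃.
Moles of Ca²⁺ (1 mol Ca²⁺ ≡ 1 mol CaCO₃): 28,930 / 100.1 g/mol = 289 mol.
Mass of CaCl₂: 289 × 111 = 32,080 g.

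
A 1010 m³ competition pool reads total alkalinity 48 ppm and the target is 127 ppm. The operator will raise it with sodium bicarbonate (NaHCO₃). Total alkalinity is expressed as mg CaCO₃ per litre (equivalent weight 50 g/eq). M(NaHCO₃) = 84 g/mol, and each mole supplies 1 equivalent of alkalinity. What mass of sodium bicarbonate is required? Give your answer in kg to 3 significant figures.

Volume: 1010 m³ = 1,010,000 L.
Alkalinity to add: (127 − 48) = 79 mg/L as CaCO₃ × 1,010,000 L = 79,790 g as CaCO₃.
Equivalents: 79,790 g ÷ 50 g/eq = 1596 eq.
NaHCO₃ supplies 1 eq per mole → 1596 mol.
Mass: 1596 mol × 84 g/mol = 134,000 g.

134 kg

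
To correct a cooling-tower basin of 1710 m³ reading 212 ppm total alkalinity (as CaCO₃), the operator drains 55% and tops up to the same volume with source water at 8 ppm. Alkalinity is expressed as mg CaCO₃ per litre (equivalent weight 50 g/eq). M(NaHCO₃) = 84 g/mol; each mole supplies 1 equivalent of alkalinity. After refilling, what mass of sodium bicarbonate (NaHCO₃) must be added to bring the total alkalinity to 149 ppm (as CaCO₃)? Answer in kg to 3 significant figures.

141 kg

Volume: 1710 m³ = 1,710,000 L.
After draining 55% and refilling: 212 × 0.45 + 8 × 0.55 = 99.8 ppm.
Deficit to target: 149 − 99.8 = 49.2 mg/L.
As CaCO₃: 49.2 mg/L × 1,710,000 L = 84,130 g; ÷ 50 g/eq ÷ 1 = 1683 mol NaHCO₃.
Mass: 1683 × 84 = 141,300 g.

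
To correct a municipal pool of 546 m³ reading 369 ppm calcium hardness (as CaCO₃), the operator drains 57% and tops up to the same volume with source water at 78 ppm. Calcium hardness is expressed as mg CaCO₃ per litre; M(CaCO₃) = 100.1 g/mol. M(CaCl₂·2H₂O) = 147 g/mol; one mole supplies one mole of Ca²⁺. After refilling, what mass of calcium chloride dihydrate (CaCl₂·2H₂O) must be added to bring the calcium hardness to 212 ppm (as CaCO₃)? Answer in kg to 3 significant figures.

Volume: 546 m³ = 546,000 L.
After draining 57% and refilling: 369 × 0.43 + 78 × 0.57 = 203.13 ppm.
Deficit to target: 212 − 203.13 = 8.87 mg/L.
As CaCO₃: 8.87 mg/L × 546,000 L = 4843 g; ÷ 100.1 = 48.38 mol Ca²⁺.
Mass: 48.38 × 147 = 7112 g.

7.11 kg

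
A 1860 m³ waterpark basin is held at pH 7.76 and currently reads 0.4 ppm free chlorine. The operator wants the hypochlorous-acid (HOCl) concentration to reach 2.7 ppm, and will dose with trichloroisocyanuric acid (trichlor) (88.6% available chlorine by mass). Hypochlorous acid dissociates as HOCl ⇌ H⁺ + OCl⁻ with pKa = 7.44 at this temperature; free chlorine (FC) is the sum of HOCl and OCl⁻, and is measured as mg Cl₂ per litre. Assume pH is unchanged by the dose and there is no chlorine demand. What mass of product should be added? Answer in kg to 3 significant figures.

Volume: 1860 m³ = 1,860,000 L.
[OCl⁻]/[HOCl] = 10^(pH − pKa) = 10^(7.76 − 7.44) = 2.089; fraction as HOCl = 1/(1 + 2.089) = 0.3237.
Free chlorine required for 2.7 ppm HOCl: 2.7 / 0.3237 = 8.341 ppm.
FC to add: 8.341 − 0.4 = 7.941 mg/L as Cl₂.
Cl₂ equivalent: 7.941 mg/L × 1,860,000 L = 14,770 g.
Product at 88.6% available Cl: 14,770 / 0.886 = 16,670 g.

16.7 kg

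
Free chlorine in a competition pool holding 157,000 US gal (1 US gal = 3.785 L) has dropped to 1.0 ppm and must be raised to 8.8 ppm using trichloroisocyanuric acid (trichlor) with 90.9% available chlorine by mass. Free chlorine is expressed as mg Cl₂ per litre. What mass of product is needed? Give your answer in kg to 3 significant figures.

Volume: 157,000 US gal × 3.785 L/gal = 594,245 L.
Chlorine deficit: 8.8 − 1.0 = 7.8 ppm = 7.8 mg/L as Cl₂.
Cl₂ equivalent needed: 7.8 mg/L × 594,245 L = 4,635,000 mg = 4635 g.
Product at 90.9% available chlorine: 4635 / 0.909 = 5099 g.

5.10 kg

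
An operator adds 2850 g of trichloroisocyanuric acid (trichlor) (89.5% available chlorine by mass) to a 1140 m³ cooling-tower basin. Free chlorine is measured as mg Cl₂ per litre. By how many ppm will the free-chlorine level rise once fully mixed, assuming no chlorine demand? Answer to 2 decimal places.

2.24 ppm

Volume: 1140 m³ = 1,140,000 L.
Available chlorine delivered: 2850 g × 0.895 = 2551 g as Cl₂.
Concentration rise: 2551 g / 1,140,000 L = 2.237 mg/L = 2.24 ppm.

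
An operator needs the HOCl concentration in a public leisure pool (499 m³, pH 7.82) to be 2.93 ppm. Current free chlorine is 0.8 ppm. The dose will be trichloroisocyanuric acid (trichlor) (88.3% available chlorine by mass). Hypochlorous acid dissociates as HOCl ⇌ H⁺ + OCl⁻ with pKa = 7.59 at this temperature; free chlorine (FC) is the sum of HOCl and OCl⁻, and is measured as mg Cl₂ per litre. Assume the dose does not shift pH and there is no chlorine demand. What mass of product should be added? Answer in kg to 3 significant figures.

Volume: 499 m³ = 499,000 L.
[OCl⁻]/[HOCl] = 10^(pH − pKa) = 10^(7.82 − 7.59) = 1.698; fraction as HOCl = 1/(1 + 1.698) = 0.3706.
Free chlorine required for 2.93 ppm HOCl: 2.93 / 0.3706 = 7.906 ppm.
FC to add: 7.906 − 0.8 = 7.106 mg/L as Cl₂.
Cl₂ equivalent: 7.106 mg/L × 499,000 L = 3546 g.
Product at 88.3% available Cl: 3546 / 0.883 = 4016 g.

4.02 kg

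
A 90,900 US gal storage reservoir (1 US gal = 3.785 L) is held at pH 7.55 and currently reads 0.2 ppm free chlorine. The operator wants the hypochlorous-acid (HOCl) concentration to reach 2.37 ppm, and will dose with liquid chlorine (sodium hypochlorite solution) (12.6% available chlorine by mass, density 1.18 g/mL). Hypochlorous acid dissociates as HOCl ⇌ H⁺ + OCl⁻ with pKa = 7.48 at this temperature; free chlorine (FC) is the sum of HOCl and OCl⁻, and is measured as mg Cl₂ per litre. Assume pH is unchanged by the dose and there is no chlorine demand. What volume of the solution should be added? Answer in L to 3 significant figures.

11.5 L

Volume: 90,900 US gal × 3.785 L/gal = 344,056 L.
[OCl⁻]/[HOCl] = 10^(pH − pKa) = 10^(7.55 − 7.48) = 1.175; fraction as HOCl = 1/(1 + 1.175) = 0.4598.
Free chlorine required for 2.37 ppm HOCl: 2.37 / 0.4598 = 5.155 ppm.
FC to add: 5.155 − 0.2 = 4.955 mg/L as Cl₂.
Cl₂ equivalent: 4.955 mg/L × 344,056 L = 1705 g.
Product at 12.6% available Cl: 1705 / 0.126 = 13,530 g.
Volume: 13,530 g ÷ 1.18 g/mL = 11,470 mL.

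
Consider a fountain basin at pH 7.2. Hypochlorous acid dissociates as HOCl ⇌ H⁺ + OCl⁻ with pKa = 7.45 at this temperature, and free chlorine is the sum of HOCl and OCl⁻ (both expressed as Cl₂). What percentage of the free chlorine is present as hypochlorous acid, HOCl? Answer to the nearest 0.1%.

64.0%

[OCl⁻]/[HOCl] = 10^(pH − pKa) = 10^(7.2 − 7.45) = 10^-0.25 = 0.5623.
Fraction as HOCl = 1 / (1 + 0.5623) = 0.6401.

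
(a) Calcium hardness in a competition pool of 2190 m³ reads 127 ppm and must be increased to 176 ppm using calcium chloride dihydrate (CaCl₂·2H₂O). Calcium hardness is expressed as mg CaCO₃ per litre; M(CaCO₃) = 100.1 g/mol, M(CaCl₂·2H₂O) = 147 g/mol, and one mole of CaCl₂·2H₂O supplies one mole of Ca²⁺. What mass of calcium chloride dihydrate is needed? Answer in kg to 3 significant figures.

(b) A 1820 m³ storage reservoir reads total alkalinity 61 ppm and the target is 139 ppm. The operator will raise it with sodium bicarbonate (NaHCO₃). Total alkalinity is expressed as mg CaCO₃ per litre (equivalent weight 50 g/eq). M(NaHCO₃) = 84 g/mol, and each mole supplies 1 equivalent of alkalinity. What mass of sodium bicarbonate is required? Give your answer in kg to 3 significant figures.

(a) 158 kg; (b) 238 kg

(a) Volume: 2190 m³ = 2,190,000 L.
(a) Hardness to add: (176 − 127) = 49 mg/L as CaCO₃ × 2,190,000 L = 107,300 g as CaCO₃.
(a) Moles of Ca²⁺ (1 mol Ca²⁺ ≡ 1 mol CaCO₃): 107,300 / 100.1 g/mol = 1072 mol.
(a) Mass of CaCl₂·2H₂O: 1072 × 147 = 157,600 g.

(b) Volume: 1820 m³ = 1,820,000 L.
(b) Alkalinity to add: (139 − 61) = 78 mg/L as CaCO₃ × 1,820,000 L = 142,000 g as CaCO₃.
(b) Equivalents: 142,000 g ÷ 50 g/eq = 2839 eq.
(b) NaHCO₃ supplies 1 eq per mole → 2839 mol.
(b) Mass: 2839 mol × 84 g/mol = 238,500 g.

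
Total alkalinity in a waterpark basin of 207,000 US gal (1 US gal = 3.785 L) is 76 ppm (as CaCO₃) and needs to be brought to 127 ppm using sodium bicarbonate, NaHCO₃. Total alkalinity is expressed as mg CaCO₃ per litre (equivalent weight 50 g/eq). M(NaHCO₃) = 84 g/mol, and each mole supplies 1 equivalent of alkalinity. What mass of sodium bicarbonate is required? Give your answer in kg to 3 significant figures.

67.1 kg

Volume: 207,000 US gal × 3.785 L/gal = 783,495 L.
Alkalinity to add: (127 − 76) = 51 mg/L as CaCO₃ × 783,495 L = 39,960 g as CaCO₃.
Equivalents: 39,960 g ÷ 50 g/eq = 799.2 eq.
NaHCO₃ supplies 1 eq per mole → 799.2 mol.
Mass: 799.2 mol × 84 g/mol = 67,130 g.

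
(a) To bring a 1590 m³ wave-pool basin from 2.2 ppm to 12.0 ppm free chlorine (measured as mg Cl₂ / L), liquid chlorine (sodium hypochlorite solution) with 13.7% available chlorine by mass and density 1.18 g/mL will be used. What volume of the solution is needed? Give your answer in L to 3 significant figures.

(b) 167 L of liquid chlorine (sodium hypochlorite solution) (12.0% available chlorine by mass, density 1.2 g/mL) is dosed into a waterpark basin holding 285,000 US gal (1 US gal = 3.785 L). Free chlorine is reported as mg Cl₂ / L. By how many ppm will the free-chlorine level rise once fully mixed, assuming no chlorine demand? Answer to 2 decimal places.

(a) 96.4 L; (b) 22.29 ppm

(a) Volume: 1590 m³ = 1,590,000 L.
(a) Chlorine deficit: 12.0 − 2.2 = 9.8 ppm = 9.8 mg/L as Cl₂.
(a) Cl₂ equivalent needed: 9.8 mg/L × 1,590,000 L = 15,580,000 mg = 15,580 g.
(a) Product at 13.7% available chlorine: 15,580 / 0.137 = 113,700 g.
(a) Volume at density 1.18 g/mL: 113,700 g ÷ 1.18 g/mL = 96,390 mL.

(b) Volume: 285,000 US gal × 3.785 L/gal = 1,078,725 L.
(b) Mass of solution: 167 L × 1000 mL/L × 1.2 g/mL = 200,400 g.
(b) Available chlorine delivered: 200,400 g × 0.12 = 24,050 g as Cl₂.
(b) Concentration rise: 24,050 g / 1,078,725 L = 22.29 mg/L = 22.29 ppm.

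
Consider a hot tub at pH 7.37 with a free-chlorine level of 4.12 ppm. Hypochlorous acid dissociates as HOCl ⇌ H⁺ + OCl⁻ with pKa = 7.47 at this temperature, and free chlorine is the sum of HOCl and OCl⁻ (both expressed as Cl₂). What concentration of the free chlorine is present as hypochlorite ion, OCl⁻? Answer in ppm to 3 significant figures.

1.82 ppm

[OCl⁻]/[HOCl] = 10^(pH − pKa) = 10^(7.37 − 7.47) = 10^-0.10 = 0.7943.
Fraction as HOCl = 1 / (1 + 0.7943) = 0.5573.
OCl⁻ = (1 − 0.5573) × 4.12 ppm = 1.824 ppm.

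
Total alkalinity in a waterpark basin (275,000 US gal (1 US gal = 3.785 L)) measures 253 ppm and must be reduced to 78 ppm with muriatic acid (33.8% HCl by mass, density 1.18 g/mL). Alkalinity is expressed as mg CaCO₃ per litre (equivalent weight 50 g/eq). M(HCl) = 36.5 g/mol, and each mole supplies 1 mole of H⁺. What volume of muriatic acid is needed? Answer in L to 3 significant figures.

333 L

Volume: 275,000 US gal × 3.785 L/gal = 1,040,875 L.
Alkalinity to neutralize: (253 − 78) = 175 mg/L as CaCO₃ × 1,040,875 L = 182,200 g as CaCO₃.
Equivalents of H⁺ required: 182,200 ÷ 50 g/eq = 3643 eq = 3643 mol HCl.
Mass of HCl: 3643 × 36.5 = 133,000 g.
Mass of 33.8% solution: 133,000 / 0.338 = 393,400 g.
Volume: 393,400 g ÷ 1.18 g/mL = 333,400 mL.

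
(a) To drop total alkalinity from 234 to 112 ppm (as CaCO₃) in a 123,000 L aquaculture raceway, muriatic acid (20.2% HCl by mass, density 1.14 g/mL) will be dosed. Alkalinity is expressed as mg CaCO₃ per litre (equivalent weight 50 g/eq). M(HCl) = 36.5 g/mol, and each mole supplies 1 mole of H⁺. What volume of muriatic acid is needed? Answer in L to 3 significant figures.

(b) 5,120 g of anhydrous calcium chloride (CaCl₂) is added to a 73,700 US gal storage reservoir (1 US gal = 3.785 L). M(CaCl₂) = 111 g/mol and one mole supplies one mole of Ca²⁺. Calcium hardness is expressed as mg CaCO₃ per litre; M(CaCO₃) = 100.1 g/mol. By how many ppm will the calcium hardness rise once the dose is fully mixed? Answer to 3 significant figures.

(a) 47.6 L; (b) 16.6 ppm

(a) Alkalinity to neutralize: (234 − 112) = 122 mg/L as CaCO₃ × 123,000 L = 15,010 g as CaCO₃.
(a) Equivalents of H⁺ required: 15,010 ÷ 50 g/eq = 300.1 eq = 300.1 mol HCl.
(a) Mass of HCl: 300.1 × 36.5 = 10,950 g.
(a) Mass of 20.2% solution: 10,950 / 0.202 = 54,230 g.
(a) Volume: 54,230 g ÷ 1.14 g/mL = 47,570 mL.

(b) Volume: 73,700 US gal × 3.785 L/gal = 278,954 L.
(b) Moles of Ca²⁺: 5,120 g ÷ 111 g/mol = 46.13 mol.
(b) As CaCO₃: 46.13 mol × 100.1 g/mol = 4617 g.
(b) Rise: 4617 g / 278,954 L × 1000 = 16.55 mg/L.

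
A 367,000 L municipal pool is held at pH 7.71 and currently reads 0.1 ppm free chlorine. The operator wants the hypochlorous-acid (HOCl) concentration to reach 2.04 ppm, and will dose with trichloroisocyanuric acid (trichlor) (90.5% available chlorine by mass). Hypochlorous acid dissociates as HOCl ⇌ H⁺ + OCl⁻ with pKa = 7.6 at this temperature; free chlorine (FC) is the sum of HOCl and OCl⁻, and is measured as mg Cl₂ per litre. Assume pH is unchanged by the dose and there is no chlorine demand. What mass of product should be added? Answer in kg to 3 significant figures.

1.85 kg

[OCl⁻]/[HOCl] = 10^(pH − pKa) = 10^(7.71 − 7.6) = 1.288; fraction as HOCl = 1/(1 + 1.288) = 0.437.
Free chlorine required for 2.04 ppm HOCl: 2.04 / 0.437 = 4.668 ppm.
FC to add: 4.668 − 0.1 = 4.568 mg/L as Cl₂.
Cl₂ equivalent: 4.568 mg/L × 367,000 L = 1676 g.
Product at 90.5% available Cl: 1676 / 0.905 = 1852 g.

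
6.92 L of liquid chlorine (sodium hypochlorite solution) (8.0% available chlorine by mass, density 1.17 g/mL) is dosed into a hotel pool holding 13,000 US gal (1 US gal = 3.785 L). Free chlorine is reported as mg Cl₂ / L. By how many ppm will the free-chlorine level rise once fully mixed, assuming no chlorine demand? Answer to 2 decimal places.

Volume: 13,000 US gal × 3.785 L/gal = 49,205 L.
Mass of solution: 6.92 L × 1000 mL/L × 1.17 g/mL = 8096 g.
Available chlorine delivered: 8096 g × 0.08 = 647.7 g as Cl₂.
Concentration rise: 647.7 g / 49,205 L = 13.16 mg/L = 13.16 ppm.

13.16 ppm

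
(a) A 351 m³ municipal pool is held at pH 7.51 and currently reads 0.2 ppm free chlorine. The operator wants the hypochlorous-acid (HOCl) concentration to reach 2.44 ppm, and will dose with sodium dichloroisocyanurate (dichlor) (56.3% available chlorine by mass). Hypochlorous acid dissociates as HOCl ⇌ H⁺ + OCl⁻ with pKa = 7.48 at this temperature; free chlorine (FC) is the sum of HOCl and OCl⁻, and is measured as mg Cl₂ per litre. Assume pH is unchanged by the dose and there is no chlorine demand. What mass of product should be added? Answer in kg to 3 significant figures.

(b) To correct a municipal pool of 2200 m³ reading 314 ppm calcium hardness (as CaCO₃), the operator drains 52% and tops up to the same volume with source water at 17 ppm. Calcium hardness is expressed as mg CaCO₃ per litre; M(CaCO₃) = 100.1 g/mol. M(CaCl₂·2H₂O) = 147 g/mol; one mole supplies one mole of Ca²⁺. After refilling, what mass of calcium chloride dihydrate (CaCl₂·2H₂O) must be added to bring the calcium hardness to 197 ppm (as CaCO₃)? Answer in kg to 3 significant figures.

(a) 3.03 kg; (b) 121 kg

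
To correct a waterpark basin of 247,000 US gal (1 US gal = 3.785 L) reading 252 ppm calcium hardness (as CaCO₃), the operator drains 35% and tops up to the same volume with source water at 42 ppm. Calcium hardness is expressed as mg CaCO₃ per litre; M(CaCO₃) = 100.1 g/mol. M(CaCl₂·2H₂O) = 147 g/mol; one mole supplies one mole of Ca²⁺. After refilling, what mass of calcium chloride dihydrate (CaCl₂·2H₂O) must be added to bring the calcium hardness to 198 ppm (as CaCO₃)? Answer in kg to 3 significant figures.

26.8 kg

Volume: 247,000 US gal × 3.785 L/gal = 934,895 L.
After draining 35% and refilling: 252 × 0.65 + 42 × 0.35 = 178.5 ppm.
Deficit to target: 198 − 178.5 = 19.5 mg/L.
As CaCO₃: 19.5 mg/L × 934,895 L = 18,230 g; ÷ 100.1 = 182.1 mol Ca²⁺.
Mass: 182.1 × 147 = 26,770 g.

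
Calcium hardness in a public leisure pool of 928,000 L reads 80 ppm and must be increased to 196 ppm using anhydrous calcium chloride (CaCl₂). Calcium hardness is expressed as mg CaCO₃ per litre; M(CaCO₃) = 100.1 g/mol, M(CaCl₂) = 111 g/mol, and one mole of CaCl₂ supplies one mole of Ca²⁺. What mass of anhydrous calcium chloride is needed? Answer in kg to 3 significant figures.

119 kg

Hardness to add: (196 − 80) = 116 mg/L as CaCO₃ × 928,000 L = 107,600 g as CaCO₃.
Moles of Ca²⁺ (1 mol Ca²⁺ ≡ 1 mol CaCO₃): 107,600 / 100.1 g/mol = 1075 mol.
Mass of CaCl₂: 1075 × 111 = 119,400 g.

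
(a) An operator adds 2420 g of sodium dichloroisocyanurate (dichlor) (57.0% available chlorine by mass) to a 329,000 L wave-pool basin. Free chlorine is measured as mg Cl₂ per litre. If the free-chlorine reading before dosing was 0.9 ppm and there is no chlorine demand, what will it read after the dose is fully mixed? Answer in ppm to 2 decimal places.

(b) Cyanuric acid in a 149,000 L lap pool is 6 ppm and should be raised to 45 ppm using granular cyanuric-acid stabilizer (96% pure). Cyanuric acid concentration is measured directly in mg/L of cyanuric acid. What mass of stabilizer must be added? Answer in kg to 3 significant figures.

(a) 5.09 ppm; (b) 6.05 kg

(a) Available chlorine delivered: 2420 g × 0.57 = 1379 g as Cl₂.
(a) Concentration rise: 1379 g / 329,000 L = 4.193 mg/L = 4.19 ppm.
(a) Final FC: 0.9 + 4.19 = 5.09 ppm.

(b) CYA to add: (45 − 6) = 39 mg/L × 149,000 L = 5811 g cyanuric acid.
(b) At 96% purity: 5811 / 0.96 = 6053 g product.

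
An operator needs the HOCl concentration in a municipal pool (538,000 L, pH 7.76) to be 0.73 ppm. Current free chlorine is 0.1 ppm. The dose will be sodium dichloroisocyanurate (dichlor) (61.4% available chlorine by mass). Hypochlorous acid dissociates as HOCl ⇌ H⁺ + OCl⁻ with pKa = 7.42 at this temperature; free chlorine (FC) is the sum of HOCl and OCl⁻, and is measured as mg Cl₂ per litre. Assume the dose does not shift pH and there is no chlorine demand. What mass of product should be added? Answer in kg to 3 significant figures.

1.95 kg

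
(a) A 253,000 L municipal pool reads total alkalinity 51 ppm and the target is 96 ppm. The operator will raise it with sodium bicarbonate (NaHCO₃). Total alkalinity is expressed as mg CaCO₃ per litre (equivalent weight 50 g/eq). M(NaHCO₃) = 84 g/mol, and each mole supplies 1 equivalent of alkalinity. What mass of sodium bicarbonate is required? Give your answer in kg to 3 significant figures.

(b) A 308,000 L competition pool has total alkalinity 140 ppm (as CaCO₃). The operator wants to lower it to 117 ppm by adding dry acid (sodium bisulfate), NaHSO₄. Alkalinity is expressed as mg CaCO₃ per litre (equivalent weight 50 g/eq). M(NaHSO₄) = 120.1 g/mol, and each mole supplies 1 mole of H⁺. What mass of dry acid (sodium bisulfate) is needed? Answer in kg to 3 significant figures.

(a) Alkalinity to add: (96 − 51) = 45 mg/L as CaCO₃ × 253,000 L = 11,380 g as CaCO₃.
(a) Equivalents: 11,380 g ÷ 50 g/eq = 227.7 eq.
(a) NaHCO₃ supplies 1 eq per mole → 227.7 mol.
(a) Mass: 227.7 mol × 84 g/mol = 19,130 g.

(b) Alkalinity to neutralize: (140 − 117) = 23 mg/L as CaCO₃ × 308,000 L = 7084 g as CaCO₃.
(b) Equivalents of H⁺ required: 7084 ÷ 50 g/eq = 141.7 eq = 141.7 mol NaHSO₄.
(b) Mass of NaHSO₄: 141.7 × 120.1 = 17,020 g.

(a) 19.1 kg; (b) 17.0 kg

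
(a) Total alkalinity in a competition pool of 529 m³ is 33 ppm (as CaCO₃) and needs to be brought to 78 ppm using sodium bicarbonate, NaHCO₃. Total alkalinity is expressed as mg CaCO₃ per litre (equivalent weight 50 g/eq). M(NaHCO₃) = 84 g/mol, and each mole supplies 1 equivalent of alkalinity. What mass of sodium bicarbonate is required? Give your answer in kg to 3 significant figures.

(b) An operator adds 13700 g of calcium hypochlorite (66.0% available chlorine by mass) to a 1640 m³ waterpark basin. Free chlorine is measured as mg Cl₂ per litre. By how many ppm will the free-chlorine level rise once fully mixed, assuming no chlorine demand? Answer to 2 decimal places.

(a) Volume: 529 m³ = 529,000 L.
(a) Alkalinity to add: (78 − 33) = 45 mg/L as CaCO₃ × 529,000 L = 23,800 g as CaCO₃.
(a) Equivalents: 23,800 g ÷ 50 g/eq = 476.1 eq.
(a) NaHCO₃ supplies 1 eq per mole → 476.1 mol.
(a) Mass: 476.1 mol × 84 g/mol = 39,990 g.

(b) Volume: 1640 m³ = 1,640,000 L.
(b) Available chlorine delivered: 13,700 g × 0.66 = 9042 g as Cl₂.
(b) Concentration rise: 9042 g / 1,640,000 L = 5.513 mg/L = 5.51 ppm.

(a) 40.0 kg; (b) 5.51 ppm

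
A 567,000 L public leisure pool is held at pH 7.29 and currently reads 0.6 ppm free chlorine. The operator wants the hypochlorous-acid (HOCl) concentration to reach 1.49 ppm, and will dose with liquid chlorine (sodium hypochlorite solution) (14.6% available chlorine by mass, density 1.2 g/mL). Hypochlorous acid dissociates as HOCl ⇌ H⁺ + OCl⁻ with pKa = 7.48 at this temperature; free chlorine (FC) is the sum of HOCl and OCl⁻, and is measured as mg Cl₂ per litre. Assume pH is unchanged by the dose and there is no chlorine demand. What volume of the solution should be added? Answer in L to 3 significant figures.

[OCl⁻]/[HOCl] = 10^(pH − pKa) = 10^(7.29 − 7.48) = 0.6457; fraction as HOCl = 1/(1 + 0.6457) = 0.6077.
Free chlorine required for 1.49 ppm HOCl: 1.49 / 0.6077 = 2.452 ppm.
FC to add: 2.452 − 0.6 = 1.852 mg/L as Cl₂.
Cl₂ equivalent: 1.852 mg/L × 567,000 L = 1050 g.
Product at 14.6% available Cl: 1050 / 0.146 = 7192 g.
Volume: 7192 g ÷ 1.2 g/mL = 5994 mL.

5.99 L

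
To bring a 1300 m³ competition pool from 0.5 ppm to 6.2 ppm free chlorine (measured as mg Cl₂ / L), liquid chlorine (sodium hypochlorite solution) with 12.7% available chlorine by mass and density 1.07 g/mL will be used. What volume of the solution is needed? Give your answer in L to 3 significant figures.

Volume: 1300 m³ = 1,300,000 L.
Chlorine deficit: 6.2 − 0.5 = 5.7 ppm = 5.7 mg/L as Cl₂.
Cl₂ equivalent needed: 5.7 mg/L × 1,300,000 L = 7,410,000 mg = 7410 g.
Product at 12.7% available chlorine: 7410 / 0.127 = 58,350 g.
Volume at density 1.07 g/mL: 58,350 g ÷ 1.07 g/mL = 54,530 mL.

54.5 L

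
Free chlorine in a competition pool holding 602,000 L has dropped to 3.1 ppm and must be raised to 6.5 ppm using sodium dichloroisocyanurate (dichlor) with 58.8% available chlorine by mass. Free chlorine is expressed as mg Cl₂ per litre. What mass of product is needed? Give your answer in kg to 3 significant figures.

3.48 kg

Chlorine deficit: 6.5 − 3.1 = 3.4 ppm = 3.4 mg/L as Cl₂.
Cl₂ equivalent needed: 3.4 mg/L × 602,000 L = 2,047,000 mg = 2047 g.
Product at 58.8% available chlorine: 2047 / 0.588 = 3481 g.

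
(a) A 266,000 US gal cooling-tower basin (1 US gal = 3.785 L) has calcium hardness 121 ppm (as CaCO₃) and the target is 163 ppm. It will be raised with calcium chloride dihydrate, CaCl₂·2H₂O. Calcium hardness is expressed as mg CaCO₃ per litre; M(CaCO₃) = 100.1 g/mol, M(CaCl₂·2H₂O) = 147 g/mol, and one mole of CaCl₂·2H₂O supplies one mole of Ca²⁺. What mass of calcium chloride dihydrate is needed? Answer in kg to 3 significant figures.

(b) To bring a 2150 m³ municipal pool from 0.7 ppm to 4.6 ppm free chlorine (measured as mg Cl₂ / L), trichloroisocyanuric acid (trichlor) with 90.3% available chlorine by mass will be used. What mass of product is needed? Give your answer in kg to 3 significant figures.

(a) Volume: 266,000 US gal × 3.785 L/gal = 1,006,810 L.
(a) Hardness to add: (163 − 121) = 42 mg/L as CaCO₃ × 1,006,810 L = 42,290 g as CaCO₃.
(a) Moles of Ca²⁺ (1 mol Ca²⁺ ≡ 1 mol CaCO₃): 42,290 / 100.1 g/mol = 422.4 mol.
(a) Mass of CaCl₂·2H₂O: 422.4 × 147 = 62,100 g.

(b) Volume: 2150 m³ = 2,150,000 L.
(b) Chlorine deficit: 4.6 − 0.7 = 3.9 ppm = 3.9 mg/L as Cl₂.
(b) Cl₂ equivalent needed: 3.9 mg/L × 2,150,000 L = 8,385,000 mg = 8385 g.
(b) Product at 90.3% available chlorine: 8385 / 0.903 = 9286 g.

(a) 62.1 kg; (b) 9.29 kg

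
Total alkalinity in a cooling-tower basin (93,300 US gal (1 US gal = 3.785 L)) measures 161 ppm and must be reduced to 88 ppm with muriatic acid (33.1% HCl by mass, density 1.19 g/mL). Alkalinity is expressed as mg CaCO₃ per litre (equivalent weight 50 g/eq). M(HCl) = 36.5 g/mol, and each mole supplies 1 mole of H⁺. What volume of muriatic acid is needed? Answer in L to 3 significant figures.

47.8 L

Volume: 93,300 US gal × 3.785 L/gal = 353,140 L.
Alkalinity to neutralize: (161 − 88) = 73 mg/L as CaCO₃ × 353,140 L = 25,780 g as CaCO₃.
Equivalents of H⁺ required: 25,780 ÷ 50 g/eq = 515.6 eq = 515.6 mol HCl.
Mass of HCl: 515.6 × 36.5 = 18,820 g.
Mass of 33.1% solution: 18,820 / 0.331 = 56,850 g.
Volume: 56,850 g ÷ 1.19 g/mL = 47,780 mL.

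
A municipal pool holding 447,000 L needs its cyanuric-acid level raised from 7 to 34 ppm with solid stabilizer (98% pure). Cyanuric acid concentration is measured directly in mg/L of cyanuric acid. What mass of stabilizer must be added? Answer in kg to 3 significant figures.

12.3 kg

CYA to add: (34 − 7) = 27 mg/L × 447,000 L = 12,070 g cyanuric acid.
At 98% purity: 12,070 / 0.98 = 12,320 g product.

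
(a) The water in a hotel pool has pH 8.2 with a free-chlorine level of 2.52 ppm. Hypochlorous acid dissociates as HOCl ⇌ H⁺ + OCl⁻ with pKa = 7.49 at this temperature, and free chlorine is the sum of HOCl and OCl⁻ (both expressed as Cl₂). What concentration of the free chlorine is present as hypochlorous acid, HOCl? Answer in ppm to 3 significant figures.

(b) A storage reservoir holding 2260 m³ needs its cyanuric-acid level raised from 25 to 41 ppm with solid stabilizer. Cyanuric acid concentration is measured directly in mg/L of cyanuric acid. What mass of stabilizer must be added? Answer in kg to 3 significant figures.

(a) [OCl⁻]/[HOCl] = 10^(pH − pKa) = 10^(8.2 − 7.49) = 10^0.71 = 5.129.
(a) Fraction as HOCl = 1 / (1 + 5.129) = 0.1632.
(a) HOCl = 0.1632 × 2.52 ppm = 0.4112 ppm.

(b) Volume: 2260 m³ = 2,260,000 L.
(b) CYA to add: (41 − 25) = 16 mg/L × 2,260,000 L = 36,160 g cyanuric acid.

(a) 0.411 ppm; (b) 36.2 kg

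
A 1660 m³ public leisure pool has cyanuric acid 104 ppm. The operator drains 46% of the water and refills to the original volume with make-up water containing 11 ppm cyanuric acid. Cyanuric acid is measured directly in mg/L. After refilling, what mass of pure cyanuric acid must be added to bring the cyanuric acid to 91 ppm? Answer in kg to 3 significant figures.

49.4 kg

Volume: 1660 m³ = 1,660,000 L.
After draining 46% and refilling: 104 × 0.54 + 11 × 0.46 = 61.22 ppm.
Deficit to target: 91 − 61.22 = 29.78 mg/L.
Mass: 29.78 mg/L × 1,660,000 L = 49,430 g cyanuric acid.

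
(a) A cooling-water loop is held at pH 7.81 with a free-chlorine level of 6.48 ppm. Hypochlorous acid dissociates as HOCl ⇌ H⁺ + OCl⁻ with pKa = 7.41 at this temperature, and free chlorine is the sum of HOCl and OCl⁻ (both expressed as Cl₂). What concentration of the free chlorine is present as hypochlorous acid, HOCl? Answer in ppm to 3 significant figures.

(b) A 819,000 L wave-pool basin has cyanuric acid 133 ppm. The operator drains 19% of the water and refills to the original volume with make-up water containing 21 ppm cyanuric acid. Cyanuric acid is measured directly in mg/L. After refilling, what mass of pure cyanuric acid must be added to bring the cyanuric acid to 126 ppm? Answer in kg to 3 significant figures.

(a) [OCl⁻]/[HOCl] = 10^(pH − pKa) = 10^(7.81 − 7.41) = 10^0.40 = 2.512.
(a) Fraction as HOCl = 1 / (1 + 2.512) = 0.2847.
(a) HOCl = 0.2847 × 6.48 ppm = 1.845 ppm.

(b) After draining 19% and refilling: 133 × 0.81 + 21 × 0.19 = 111.72 ppm.
(b) Deficit to target: 126 − 111.72 = 14.28 mg/L.
(b) Mass: 14.28 mg/L × 819,000 L = 11,700 g cyanuric acid.

(a) 1.85 ppm; (b) 11.7 kg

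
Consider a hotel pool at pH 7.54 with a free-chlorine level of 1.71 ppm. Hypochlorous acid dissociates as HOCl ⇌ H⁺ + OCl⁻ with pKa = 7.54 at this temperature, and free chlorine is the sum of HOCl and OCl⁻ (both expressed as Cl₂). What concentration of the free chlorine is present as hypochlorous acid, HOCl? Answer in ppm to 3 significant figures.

[OCl⁻]/[HOCl] = 10^(pH − pKa) = 10^(7.54 − 7.54) = 10^0.00 = 1.
Fraction as HOCl = 1 / (1 + 1) = 0.5.
HOCl = 0.5 × 1.71 ppm = 0.855 ppm.

0.855 ppm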